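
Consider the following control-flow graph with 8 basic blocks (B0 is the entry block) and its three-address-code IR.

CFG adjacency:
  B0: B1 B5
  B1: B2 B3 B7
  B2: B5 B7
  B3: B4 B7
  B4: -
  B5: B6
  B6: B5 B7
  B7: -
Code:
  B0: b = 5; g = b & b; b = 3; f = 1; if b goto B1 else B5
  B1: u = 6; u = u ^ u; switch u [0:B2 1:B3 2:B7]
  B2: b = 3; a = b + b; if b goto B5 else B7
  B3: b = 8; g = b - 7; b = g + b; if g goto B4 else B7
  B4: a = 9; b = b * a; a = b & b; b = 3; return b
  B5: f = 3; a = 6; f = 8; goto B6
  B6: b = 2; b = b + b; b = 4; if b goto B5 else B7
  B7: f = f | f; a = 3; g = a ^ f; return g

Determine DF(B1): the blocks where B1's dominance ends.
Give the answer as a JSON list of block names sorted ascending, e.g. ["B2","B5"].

idom tree: B1←B0 B2←B1 B3←B1 B4←B3 B5←B0 B6←B5 B7←B0
Dom∩ at merges:
  B5: preds {B0,B2,B6}: {B0} ∩ {B0,B1,B2} ∩ {B0,B5,B6} = {B0}; idom=B0
  B7: preds {B1,B2,B3,B6}: {B0,B1} ∩ {B0,B1,B2} ∩ {B0,B1,B3} ∩ {B0,B5,B6} = {B0}; idom=B0

DF derivation:
  join B5 pred B0: · stop@B0
  join B5 pred B2: B2→B1 stop@B0
  join B5 pred B6: B6→B5 stop@B0
  join B7 pred B1: B1 stop@B0
  join B7 pred B2: B2→B1 stop@B0
  join B7 pred B3: B3→B1 stop@B0
  join B7 pred B6: B6→B5 stop@B0
  DF(B0)=∅
  DF(B1)={B5,B7}
  DF(B2)={B5,B7}
  DF(B3)={B7}
  DF(B4)=∅
  DF(B5)={B5,B7}
  DF(B6)={B5,B7}
  DF(B7)=∅

DF(B1) = ["B5", "B7"]

Answer: ["B5", "B7"]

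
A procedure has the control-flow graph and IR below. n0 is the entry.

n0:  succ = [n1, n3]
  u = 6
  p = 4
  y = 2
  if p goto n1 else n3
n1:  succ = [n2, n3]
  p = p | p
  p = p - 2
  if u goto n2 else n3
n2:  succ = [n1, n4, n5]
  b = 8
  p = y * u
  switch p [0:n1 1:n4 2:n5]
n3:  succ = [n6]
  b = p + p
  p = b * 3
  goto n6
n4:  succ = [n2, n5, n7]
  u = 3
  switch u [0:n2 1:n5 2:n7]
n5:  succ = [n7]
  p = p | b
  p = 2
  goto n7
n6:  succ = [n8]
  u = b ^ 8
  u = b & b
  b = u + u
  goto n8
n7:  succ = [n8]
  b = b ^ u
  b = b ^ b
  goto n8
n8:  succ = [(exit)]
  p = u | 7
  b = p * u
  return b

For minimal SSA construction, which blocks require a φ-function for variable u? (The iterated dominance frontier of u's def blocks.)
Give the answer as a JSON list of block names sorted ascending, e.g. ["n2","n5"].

Answer: ["n1", "n2", "n3", "n5", "n7", "n8"]

Analysis:
idom tree: n1←n0 n2←n1 n3←n0 n4←n2 n5←n2 n6←n3 n7←n2 n8←n0
Dom at joins:
  n1: preds {n0,n2}: {n0} ∩ {n0,n1,n2} = {n0}; idom=n0
  n2: preds {n1,n4}: {n0,n1} ∩ {n0,n1,n2,n4} = {n0,n1}; idom=n1
  n3: preds {n0,n1}: {n0} ∩ {n0,n1} = {n0}; idom=n0
  n5: preds {n2,n4}: {n0,n1,n2} ∩ {n0,n1,n2,n4} = {n0,n1,n2}; idom=n2
  n7: preds {n4,n5}: {n0,n1,n2,n4} ∩ {n0,n1,n2,n5} = {n0,n1,n2}; idom=n2
  n8: preds {n6,n7}: {n0,n3,n6} ∩ {n0,n1,n2,n7} = {n0}; idom=n0

DF walk-up:
  n1←n0: walk · to n0
  n1←n2: walk n2→n1 to n0
  n2←n1: walk · to n1
  n2←n4: walk n4→n2 to n1
  n3←n0: walk · to n0
  n3←n1: walk n1 to n0
  n5←n2: walk · to n2
  n5←n4: walk n4 to n2
  n7←n4: walk n4 to n2
  n7←n5: walk n5 to n2
  n8←n6: walk n6→n3 to n0
  n8←n7: walk n7→n2→n1 to n0
  DF(n0)=∅
  DF(n1)={n1,n3,n8}
  DF(n2)={n1,n2,n8}
  DF(n3)={n8}
  DF(n4)={n2,n5,n7}
  DF(n5)={n7}
  DF(n6)={n8}
  DF(n7)={n8}
  DF(n8)=∅

φ for u: defs {n0,n4,n6}
  DF⁺ = {n1,n2,n3,n5,n7,n8}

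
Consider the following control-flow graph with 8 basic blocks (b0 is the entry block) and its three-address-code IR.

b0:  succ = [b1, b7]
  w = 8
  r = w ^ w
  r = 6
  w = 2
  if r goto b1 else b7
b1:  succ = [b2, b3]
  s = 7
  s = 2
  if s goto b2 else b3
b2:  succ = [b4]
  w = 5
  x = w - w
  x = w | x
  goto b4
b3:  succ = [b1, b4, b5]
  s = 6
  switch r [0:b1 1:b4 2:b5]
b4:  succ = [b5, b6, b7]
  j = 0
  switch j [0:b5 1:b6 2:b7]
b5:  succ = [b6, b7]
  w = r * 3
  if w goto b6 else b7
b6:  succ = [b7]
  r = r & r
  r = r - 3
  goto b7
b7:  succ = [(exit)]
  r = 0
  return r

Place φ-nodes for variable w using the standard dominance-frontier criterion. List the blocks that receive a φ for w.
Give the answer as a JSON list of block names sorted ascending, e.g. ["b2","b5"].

Answer: ["b4", "b5", "b6", "b7"]

Derivation:
idom tree: b1←b0 b2←b1 b3←b1 b4←b1 b5←b1 b6←b1 b7←b0
Dom∩ at merges:
  b1: preds {b0,b3}: {b0} ∩ {b0,b1,b3} = {b0}; idom=b0
  b4: preds {b2,b3}: {b0,b1,b2} ∩ {b0,b1,b3} = {b0,b1}; idom=b1
  b5: preds {b3,b4}: {b0,b1,b3} ∩ {b0,b1,b4} = {b0,b1}; idom=b1
  b6: preds {b4,b5}: {b0,b1,b4} ∩ {b0,b1,b5} = {b0,b1}; idom=b1
  b7: preds {b0,b4,b5,b6}: {b0} ∩ {b0,b1,b4} ∩ {b0,b1,b5} ∩ {b0,b1,b6} = {b0}; idom=b0

DF derivation:
  b1←b0: walk · to b0
  b1←b3: walk b3→b1 to b0
  b4←b2: walk b2 to b1
  b4←b3: walk b3 to b1
  b5←b3: walk b3 to b1
  b5←b4: walk b4 to b1
  b6←b4: walk b4 to b1
  b6←b5: walk b5 to b1
  b7←b0: walk · to b0
  b7←b4: walk b4→b1 to b0
  b7←b5: walk b5→b1 to b0
  b7←b6: walk b6→b1 to b0
  b0 → ∅
  b1 → {b1,b7}
  b2 → {b4}
  b3 → {b1,b4,b5}
  b4 → {b5,b6,b7}
  b5 → {b6,b7}
  b6 → {b7}
  b7 → ∅

φ for w: defs {b0,b2,b5}
  DF⁺ = {b4,b5,b6,b7}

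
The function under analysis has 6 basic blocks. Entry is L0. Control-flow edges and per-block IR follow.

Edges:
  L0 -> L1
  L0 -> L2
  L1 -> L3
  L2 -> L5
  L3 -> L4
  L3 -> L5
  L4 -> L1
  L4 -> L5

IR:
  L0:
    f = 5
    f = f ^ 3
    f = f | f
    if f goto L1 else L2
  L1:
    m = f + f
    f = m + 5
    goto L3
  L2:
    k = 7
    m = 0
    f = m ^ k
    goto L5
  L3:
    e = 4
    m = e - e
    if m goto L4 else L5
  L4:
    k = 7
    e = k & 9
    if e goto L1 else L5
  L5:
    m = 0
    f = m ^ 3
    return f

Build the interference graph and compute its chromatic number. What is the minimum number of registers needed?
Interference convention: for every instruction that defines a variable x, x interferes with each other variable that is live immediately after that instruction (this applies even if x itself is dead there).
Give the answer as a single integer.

Per-block:
  L0 def {f} use ∅
  L1 def {f,m} use {f}
  L2 def {f,k,m} use ∅
  L3 def {e,m} use ∅
  L4 def {e,k} use ∅
  L5 def {f,m} use ∅

Live sets:
  L0: in=∅ out={f}
  L1: in={f} out={f}
  L2: in=∅ out=∅
  L3: in={f} out={f}
  L4: in={f} out={f}
  L5: in=∅ out=∅

Interfere edges:
  e — {f}
  f — {e,k,m}
  k — {f,m}
  m — {f,k}

Registers:
  {f,k,m} pairwise interfere (3-clique) ⇒ χ ≥ 3
  assign e→r1 f→r0 k→r1 m→r2 — no edge inside a register ⇒ χ ≤ 3
  χ = 3

Answer: 3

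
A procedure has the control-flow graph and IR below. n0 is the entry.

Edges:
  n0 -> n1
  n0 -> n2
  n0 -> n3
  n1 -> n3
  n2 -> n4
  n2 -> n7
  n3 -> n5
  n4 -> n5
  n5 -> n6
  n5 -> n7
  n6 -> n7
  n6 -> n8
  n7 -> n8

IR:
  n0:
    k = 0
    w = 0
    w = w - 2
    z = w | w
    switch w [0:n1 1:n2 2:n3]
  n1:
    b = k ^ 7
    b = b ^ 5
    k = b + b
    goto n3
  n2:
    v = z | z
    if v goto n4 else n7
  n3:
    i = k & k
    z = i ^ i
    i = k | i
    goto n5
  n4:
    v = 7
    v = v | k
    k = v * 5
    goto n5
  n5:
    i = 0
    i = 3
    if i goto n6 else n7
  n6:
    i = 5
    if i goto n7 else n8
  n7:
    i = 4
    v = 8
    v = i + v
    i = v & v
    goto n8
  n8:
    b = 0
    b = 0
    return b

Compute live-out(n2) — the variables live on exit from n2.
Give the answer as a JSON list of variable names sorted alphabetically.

Answer: ["k"]

Derivation:
Block summaries:
  n0: {k,w,z} / ∅
  n1: {b,k} / {k}
  n2: {v} / {z}
  n3: {i,z} / {k}
  n4: {k,v} / {k}
  n5: {i} / ∅
  n6: {i} / ∅
  n7: {i,v} / ∅
  n8: {b} / ∅

Backward fixpoint:
  n0: in=∅ out={k,z}
  n1: in={k} out={k}
  n2: in={k,z} out={k}
  n3: in={k} out=∅
  n4: in={k} out=∅
  n5: in=∅ out=∅
  n6: in=∅ out=∅
  n7: in=∅ out=∅
  n8: in=∅ out=∅

live-out(n2) = ["k"]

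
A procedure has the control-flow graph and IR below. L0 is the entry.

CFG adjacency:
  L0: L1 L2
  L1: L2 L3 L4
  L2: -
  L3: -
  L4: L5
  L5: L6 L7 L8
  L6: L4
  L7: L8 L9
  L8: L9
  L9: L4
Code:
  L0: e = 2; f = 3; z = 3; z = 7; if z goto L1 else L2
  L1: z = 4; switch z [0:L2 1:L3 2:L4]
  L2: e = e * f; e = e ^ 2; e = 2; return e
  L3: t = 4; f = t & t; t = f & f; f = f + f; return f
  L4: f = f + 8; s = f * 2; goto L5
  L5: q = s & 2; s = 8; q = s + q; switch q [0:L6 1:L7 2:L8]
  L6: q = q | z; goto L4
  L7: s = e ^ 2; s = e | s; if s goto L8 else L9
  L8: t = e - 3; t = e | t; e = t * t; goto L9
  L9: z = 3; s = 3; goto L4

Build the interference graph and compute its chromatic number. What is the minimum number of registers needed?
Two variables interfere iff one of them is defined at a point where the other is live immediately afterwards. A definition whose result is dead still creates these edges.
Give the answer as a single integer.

Answer: 5

Working:
Per-block:
  L0: def={e,f,z} ue=∅
  L1: def={z} ue=∅
  L2: def={e} ue={e,f}
  L3: def={f,t} ue=∅
  L4: def={f,s} ue={f}
  L5: def={q,s} ue={s}
  L6: def={q} ue={q,z}
  L7: def={s} ue={e}
  L8: def={e,t} ue={e}
  L9: def={s,z} ue=∅

Liveness:
  L0: in=∅ out={e,f}
  L1: in={e,f} out={e,f,z}
  L2: in={e,f} out=∅
  L3: in=∅ out=∅
  L4: in={e,f,z} out={e,f,s,z}
  L5: in={e,f,s,z} out={e,f,q,z}
  L6: in={e,f,q,z} out={e,f,z}
  L7: in={e,f} out={e,f}
  L8: in={e,f} out={e,f}
  L9: in={e,f} out={e,f,z}

Conflict graph:
  e↔{f,q,s,t,z}
  f↔{e,q,s,t,z}
  q↔{e,f,s,z}
  s↔{e,f,q,z}
  t↔{e,f}
  z↔{e,f,q,s}

Chromatic number:
  lower bound: {e,f,q,s,z} mutually conflict ⇒ χ ≥ 5
  5-colouring: r0={e}  r1={f}  r2={q,t}  r3={s}  r4={z}
  χ = 5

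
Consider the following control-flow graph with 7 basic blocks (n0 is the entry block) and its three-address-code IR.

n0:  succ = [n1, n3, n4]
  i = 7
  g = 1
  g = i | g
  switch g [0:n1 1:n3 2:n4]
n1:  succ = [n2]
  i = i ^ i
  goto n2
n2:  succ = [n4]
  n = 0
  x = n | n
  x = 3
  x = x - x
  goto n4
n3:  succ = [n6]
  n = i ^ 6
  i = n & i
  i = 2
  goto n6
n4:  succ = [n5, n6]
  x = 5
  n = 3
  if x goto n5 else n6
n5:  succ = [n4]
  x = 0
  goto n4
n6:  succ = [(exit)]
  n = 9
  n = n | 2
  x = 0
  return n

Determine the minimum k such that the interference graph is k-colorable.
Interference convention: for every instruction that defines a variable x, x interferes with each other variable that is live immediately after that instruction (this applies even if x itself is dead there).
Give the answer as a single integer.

def/use:
  n0: def={g,i} ue=∅
  n1: def={i} ue={i}
  n2: def={n,x} ue=∅
  n3: def={i,n} ue={i}
  n4: def={n,x} ue=∅
  n5: def={x} ue=∅
  n6: def={n,x} ue=∅

Liveness:
  live n0: ∅→{i}
  live n1: {i}→∅
  live n2: ∅→∅
  live n3: {i}→∅
  live n4: ∅→∅
  live n5: ∅→∅
  live n6: ∅→∅

Interfere edges:
  g: {i}
  i: {g,n}
  n: {i,x}
  x: {n}

Chromatic number:
  lower bound: {g,i} mutually conflict ⇒ χ ≥ 2
  2-colouring: r0={i,x}  r1={g,n}
  χ = 2

Answer: 2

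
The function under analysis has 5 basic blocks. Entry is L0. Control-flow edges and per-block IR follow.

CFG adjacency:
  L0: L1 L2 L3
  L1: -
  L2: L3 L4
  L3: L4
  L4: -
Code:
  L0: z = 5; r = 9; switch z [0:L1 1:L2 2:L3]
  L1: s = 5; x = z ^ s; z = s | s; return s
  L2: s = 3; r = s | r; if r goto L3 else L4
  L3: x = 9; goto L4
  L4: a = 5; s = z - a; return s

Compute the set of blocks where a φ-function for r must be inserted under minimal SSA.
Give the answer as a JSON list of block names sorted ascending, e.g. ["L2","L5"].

idom tree: L1←L0 L2←L0 L3←L0 L4←L0
Dom∩ at merges:
  L3: preds {L0,L2}: {L0} ∩ {L0,L2} = {L0}; idom=L0
  L4: preds {L2,L3}: {L0,L2} ∩ {L0,L3} = {L0}; idom=L0

DF derivation:
  join L3 pred L0: · stop@L0
  join L3 pred L2: L2 stop@L0
  join L4 pred L2: L2 stop@L0
  join L4 pred L3: L3 stop@L0
  L0: DF=∅
  L1: DF=∅
  L2: DF={L3,L4}
  L3: DF={L4}
  L4: DF=∅

φ for r: defs {L0,L2}
  DF⁺ = {L3,L4}

Answer: ["L3", "L4"]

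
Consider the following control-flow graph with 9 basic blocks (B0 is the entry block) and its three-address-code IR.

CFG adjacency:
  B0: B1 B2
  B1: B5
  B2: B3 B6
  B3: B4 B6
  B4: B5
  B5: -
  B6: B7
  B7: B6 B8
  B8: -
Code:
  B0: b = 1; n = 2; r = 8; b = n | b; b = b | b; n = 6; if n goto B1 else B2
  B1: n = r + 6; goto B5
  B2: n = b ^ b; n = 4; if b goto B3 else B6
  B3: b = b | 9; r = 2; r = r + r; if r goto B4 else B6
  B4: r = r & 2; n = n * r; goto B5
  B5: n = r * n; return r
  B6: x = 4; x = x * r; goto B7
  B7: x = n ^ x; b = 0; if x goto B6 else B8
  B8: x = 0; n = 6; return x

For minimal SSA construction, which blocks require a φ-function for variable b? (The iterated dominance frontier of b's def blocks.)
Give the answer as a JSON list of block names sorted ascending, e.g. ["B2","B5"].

idom tree: B1←B0 B2←B0 B3←B2 B4←B3 B5←B0 B6←B2 B7←B6 B8←B7
Join-block Dom:
  B5: preds {B1,B4}: {B0,B1} ∩ {B0,B2,B3,B4} = {B0}; idom=B0
  B6: preds {B2,B3,B7}: {B0,B2} ∩ {B0,B2,B3} ∩ {B0,B2,B6,B7} = {B0,B2}; idom=B2

DF derivation:
  B5←B1: walk B1 to B0
  B5←B4: walk B4→B3→B2 to B0
  B6←B2: walk · to B2
  B6←B3: walk B3 to B2
  B6←B7: walk B7→B6 to B2
  B0 → ∅
  B1 → {B5}
  B2 → {B5}
  B3 → {B5,B6}
  B4 → {B5}
  B5 → ∅
  B6 → {B6}
  B7 → {B6}
  B8 → ∅

φ for b: defs {B0,B3,B7}
  DF⁺ = {B5,B6}

Answer: ["B5", "B6"]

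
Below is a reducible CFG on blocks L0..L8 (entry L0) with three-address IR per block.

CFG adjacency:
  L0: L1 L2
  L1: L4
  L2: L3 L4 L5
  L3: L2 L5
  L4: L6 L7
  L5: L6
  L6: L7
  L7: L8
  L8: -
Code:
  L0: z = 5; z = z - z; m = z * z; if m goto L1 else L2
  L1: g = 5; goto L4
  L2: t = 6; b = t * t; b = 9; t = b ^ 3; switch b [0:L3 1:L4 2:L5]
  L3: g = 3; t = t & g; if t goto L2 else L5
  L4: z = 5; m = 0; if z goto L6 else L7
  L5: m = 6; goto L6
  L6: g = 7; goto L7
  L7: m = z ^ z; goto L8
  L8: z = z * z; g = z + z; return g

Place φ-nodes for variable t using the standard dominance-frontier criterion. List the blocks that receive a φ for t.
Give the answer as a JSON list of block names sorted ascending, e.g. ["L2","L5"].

idom tree: L1←L0 L2←L0 L3←L2 L4←L0 L5←L2 L6←L0 L7←L0 L8←L7
Dom at joins:
  L2: preds {L0,L3}: {L0} ∩ {L0,L2,L3} = {L0}; idom=L0
  L4: preds {L1,L2}: {L0,L1} ∩ {L0,L2} = {L0}; idom=L0
  L5: preds {L2,L3}: {L0,L2} ∩ {L0,L2,L3} = {L0,L2}; idom=L2
  L6: preds {L4,L5}: {L0,L4} ∩ {L0,L2,L5} = {L0}; idom=L0
  L7: preds {L4,L6}: {L0,L4} ∩ {L0,L6} = {L0}; idom=L0

Frontier:
  join L2 pred L0: · stop@L0
  join L2 pred L3: L3→L2 stop@L0
  join L4 pred L1: L1 stop@L0
  join L4 pred L2: L2 stop@L0
  join L5 pred L2: · stop@L2
  join L5 pred L3: L3 stop@L2
  join L6 pred L4: L4 stop@L0
  join L6 pred L5: L5→L2 stop@L0
  join L7 pred L4: L4 stop@L0
  join L7 pred L6: L6 stop@L0
  L0: DF=∅
  L1: DF={L4}
  L2: DF={L2,L4,L6}
  L3: DF={L2,L5}
  L4: DF={L6,L7}
  L5: DF={L6}
  L6: DF={L7}
  L7: DF=∅
  L8: DF=∅

φ for t: defs {L2,L3}
  DF⁺ = {L2,L4,L5,L6,L7}

Answer: ["L2", "L4", "L5", "L6", "L7"]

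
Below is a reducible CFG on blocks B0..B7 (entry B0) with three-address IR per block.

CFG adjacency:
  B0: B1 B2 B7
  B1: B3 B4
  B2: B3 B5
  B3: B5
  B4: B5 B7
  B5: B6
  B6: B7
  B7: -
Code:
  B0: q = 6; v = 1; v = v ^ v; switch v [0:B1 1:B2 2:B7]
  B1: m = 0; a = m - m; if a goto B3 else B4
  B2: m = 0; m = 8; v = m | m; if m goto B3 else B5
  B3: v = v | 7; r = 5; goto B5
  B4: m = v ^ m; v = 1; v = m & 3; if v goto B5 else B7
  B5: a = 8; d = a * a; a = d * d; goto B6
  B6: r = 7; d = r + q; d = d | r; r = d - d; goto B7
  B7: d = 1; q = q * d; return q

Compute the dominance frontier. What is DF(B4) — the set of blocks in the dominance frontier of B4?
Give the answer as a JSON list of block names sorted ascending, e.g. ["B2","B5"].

Answer: ["B5", "B7"]

Working:
idom tree: B1←B0 B2←B0 B3←B0 B4←B1 B5←B0 B6←B5 B7←B0
Dom∩ at merges:
  B3: preds {B1,B2}: {B0,B1} ∩ {B0,B2} = {B0}; idom=B0
  B5: preds {B2,B3,B4}: {B0,B2} ∩ {B0,B3} ∩ {B0,B1,B4} = {B0}; idom=B0
  B7: preds {B0,B4,B6}: {B0} ∩ {B0,B1,B4} ∩ {B0,B5,B6} = {B0}; idom=B0

DF walk-up:
  join B3 pred B1: B1 stop@B0
  join B3 pred B2: B2 stop@B0
  join B5 pred B2: B2 stop@B0
  join B5 pred B3: B3 stop@B0
  join B5 pred B4: B4→B1 stop@B0
  join B7 pred B0: · stop@B0
  join B7 pred B4: B4→B1 stop@B0
  join B7 pred B6: B6→B5 stop@B0
  DF(B0)=∅
  DF(B1)={B3,B5,B7}
  DF(B2)={B3,B5}
  DF(B3)={B5}
  DF(B4)={B5,B7}
  DF(B5)={B7}
  DF(B6)={B7}
  DF(B7)=∅

DF(B4) = ["B5", "B7"]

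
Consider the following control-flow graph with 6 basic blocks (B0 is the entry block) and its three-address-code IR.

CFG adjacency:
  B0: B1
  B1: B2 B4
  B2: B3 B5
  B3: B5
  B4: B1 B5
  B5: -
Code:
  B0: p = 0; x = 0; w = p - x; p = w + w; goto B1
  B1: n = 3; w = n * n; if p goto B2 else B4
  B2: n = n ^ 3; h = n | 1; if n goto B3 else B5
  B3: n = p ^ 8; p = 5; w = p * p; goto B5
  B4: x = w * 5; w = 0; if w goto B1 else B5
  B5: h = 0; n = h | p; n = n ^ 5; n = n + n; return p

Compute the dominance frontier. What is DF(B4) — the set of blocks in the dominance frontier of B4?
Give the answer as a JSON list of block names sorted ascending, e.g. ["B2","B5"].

Answer: ["B1", "B5"]

Working:
idom tree: B1←B0 B2←B1 B3←B2 B4←B1 B5←B1
Dom at joins:
  B1: preds {B0,B4}: {B0} ∩ {B0,B1,B4} = {B0}; idom=B0
  B5: preds {B2,B3,B4}: {B0,B1,B2} ∩ {B0,B1,B2,B3} ∩ {B0,B1,B4} = {B0,B1}; idom=B1

Frontier:
  B1←B0: walk · to B0
  B1←B4: walk B4→B1 to B0
  B5←B2: walk B2 to B1
  B5←B3: walk B3→B2 to B1
  B5←B4: walk B4 to B1
  B0 → ∅
  B1 → {B1}
  B2 → {B5}
  B3 → {B5}
  B4 → {B1,B5}
  B5 → ∅

DF(B4) = ["B1", "B5"]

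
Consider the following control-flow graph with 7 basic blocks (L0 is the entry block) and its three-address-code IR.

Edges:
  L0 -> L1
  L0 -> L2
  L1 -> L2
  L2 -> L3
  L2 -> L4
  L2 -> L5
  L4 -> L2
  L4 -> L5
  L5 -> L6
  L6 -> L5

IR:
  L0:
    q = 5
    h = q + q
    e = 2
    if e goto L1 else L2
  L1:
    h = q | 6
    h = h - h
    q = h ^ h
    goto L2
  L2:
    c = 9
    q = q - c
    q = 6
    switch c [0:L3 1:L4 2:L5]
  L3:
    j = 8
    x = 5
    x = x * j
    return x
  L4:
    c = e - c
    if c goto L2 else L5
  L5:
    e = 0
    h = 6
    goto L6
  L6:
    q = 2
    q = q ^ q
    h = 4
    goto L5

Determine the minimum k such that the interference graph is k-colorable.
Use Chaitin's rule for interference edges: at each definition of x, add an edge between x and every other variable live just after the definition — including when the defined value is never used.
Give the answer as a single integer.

Answer: 3

Working:
Block summaries:
  L0: {e,h,q} / ∅
  L1: {h,q} / {q}
  L2: {c,q} / {q}
  L3: {j,x} / ∅
  L4: {c} / {c,e}
  L5: {e,h} / ∅
  L6: {h,q} / ∅

Live sets:
  live L0: ∅→{e,q}
  live L1: {e,q}→{e,q}
  live L2: {e,q}→{c,e,q}
  live L3: ∅→∅
  live L4: {c,e,q}→{e,q}
  live L5: ∅→∅
  live L6: ∅→∅

Interfere edges:
  c: {e,q}
  e: {c,h,q}
  h: {e,q}
  j: {x}
  q: {c,e,h}
  x: {j}

Registers:
  {c,e,q} pairwise interfere (3-clique) ⇒ χ ≥ 3
  assign c→r2 e→r0 h→r2 j→r0 q→r1 x→r1 — no edge inside a register ⇒ χ ≤ 3
  χ = 3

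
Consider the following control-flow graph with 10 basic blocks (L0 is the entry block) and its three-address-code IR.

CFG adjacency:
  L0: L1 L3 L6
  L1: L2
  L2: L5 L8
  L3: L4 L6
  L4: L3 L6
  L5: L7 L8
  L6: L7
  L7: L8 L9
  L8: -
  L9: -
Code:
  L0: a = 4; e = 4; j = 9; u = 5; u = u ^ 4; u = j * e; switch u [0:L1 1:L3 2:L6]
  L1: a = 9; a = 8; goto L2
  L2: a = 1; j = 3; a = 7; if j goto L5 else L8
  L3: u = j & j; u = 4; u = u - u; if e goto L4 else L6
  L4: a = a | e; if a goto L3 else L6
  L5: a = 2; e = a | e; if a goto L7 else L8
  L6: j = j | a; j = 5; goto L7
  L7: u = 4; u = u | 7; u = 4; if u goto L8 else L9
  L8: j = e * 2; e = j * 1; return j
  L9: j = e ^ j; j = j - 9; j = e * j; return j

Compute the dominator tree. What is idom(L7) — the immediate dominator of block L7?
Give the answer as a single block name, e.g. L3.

Answer: L0

Analysis:
idom tree: L1←L0 L2←L1 L3←L0 L4←L3 L5←L2 L6←L0 L7←L0 L8←L0 L9←L7
Dom∩ at merges:
  L3: preds {L0,L4}: {L0} ∩ {L0,L3,L4} = {L0}; idom=L0
  L6: preds {L0,L3,L4}: {L0} ∩ {L0,L3} ∩ {L0,L3,L4} = {L0}; idom=L0
  L7: preds {L5,L6}: {L0,L1,L2,L5} ∩ {L0,L6} = {L0}; idom=L0
  L8: preds {L2,L5,L7}: {L0,L1,L2} ∩ {L0,L1,L2,L5} ∩ {L0,L7} = {L0}; idom=L0

idom(L7) = L0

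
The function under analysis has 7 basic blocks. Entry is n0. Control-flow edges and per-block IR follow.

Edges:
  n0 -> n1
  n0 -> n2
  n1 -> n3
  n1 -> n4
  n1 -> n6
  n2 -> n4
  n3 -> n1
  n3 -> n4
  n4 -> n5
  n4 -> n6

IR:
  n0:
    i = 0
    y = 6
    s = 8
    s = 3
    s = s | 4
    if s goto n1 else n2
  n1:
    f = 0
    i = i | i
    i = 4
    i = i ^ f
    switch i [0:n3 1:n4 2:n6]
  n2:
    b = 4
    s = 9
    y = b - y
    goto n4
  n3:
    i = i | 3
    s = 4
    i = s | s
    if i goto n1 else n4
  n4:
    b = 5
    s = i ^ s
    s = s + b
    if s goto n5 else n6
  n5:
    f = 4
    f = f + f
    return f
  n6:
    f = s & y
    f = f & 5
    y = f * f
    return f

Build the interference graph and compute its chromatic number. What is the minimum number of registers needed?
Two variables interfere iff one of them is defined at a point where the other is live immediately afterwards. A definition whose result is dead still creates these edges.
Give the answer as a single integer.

Answer: 4

Working:
Per-block:
  n0 def {i,s,y} use ∅
  n1 def {f,i} use {i}
  n2 def {b,s,y} use {y}
  n3 def {i,s} use {i}
  n4 def {b,s} use {i,s}
  n5 def {f} use ∅
  n6 def {f,y} use {s,y}

Live sets:
  n0 li=∅ lo={i,s,y}
  n1 li={i,s,y} lo={i,s,y}
  n2 li={i,y} lo={i,s,y}
  n3 li={i,y} lo={i,s,y}
  n4 li={i,s,y} lo={s,y}
  n5 li=∅ lo=∅
  n6 li={s,y} lo=∅

Interfere edges:
  b — {i,s,y}
  f — {i,s,y}
  i — {b,f,s,y}
  s — {b,f,i,y}
  y — {b,f,i,s}

Chromatic number:
  clique {b,i,s,y} ⇒ need ≥ 4
  4-colouring: R0={i}  R1={s}  R2={y}  R3={b,f}
  χ = 4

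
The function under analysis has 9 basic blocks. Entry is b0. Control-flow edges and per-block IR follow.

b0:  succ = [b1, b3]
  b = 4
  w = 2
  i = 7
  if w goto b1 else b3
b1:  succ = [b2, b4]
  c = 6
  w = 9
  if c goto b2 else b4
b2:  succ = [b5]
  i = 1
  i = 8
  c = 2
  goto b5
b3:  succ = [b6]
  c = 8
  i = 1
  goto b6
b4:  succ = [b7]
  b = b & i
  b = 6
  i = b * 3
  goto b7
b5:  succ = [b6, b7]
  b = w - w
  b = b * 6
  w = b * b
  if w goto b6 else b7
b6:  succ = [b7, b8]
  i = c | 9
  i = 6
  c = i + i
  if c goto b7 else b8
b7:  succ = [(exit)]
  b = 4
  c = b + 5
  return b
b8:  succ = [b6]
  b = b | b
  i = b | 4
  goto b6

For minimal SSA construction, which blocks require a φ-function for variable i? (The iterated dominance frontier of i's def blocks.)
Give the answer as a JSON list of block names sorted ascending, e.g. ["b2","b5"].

idom tree: b1←b0 b2←b1 b3←b0 b4←b1 b5←b2 b6←b0 b7←b0 b8←b6
Dom at joins:
  b6: preds {b3,b5,b8}: {b0,b3} ∩ {b0,b1,b2,b5} ∩ {b0,b6,b8} = {b0}; idom=b0
  b7: preds {b4,b5,b6}: {b0,b1,b4} ∩ {b0,b1,b2,b5} ∩ {b0,b6} = {b0}; idom=b0

DF walk-up:
  join b6 pred b3: b3 stop@b0
  join b6 pred b5: b5→b2→b1 stop@b0
  join b6 pred b8: b8→b6 stop@b0
  join b7 pred b4: b4→b1 stop@b0
  join b7 pred b5: b5→b2→b1 stop@b0
  join b7 pred b6: b6 stop@b0
  b0 → ∅
  b1 → {b6,b7}
  b2 → {b6,b7}
  b3 → {b6}
  b4 → {b7}
  b5 → {b6,b7}
  b6 → {b6,b7}
  b7 → ∅
  b8 → {b6}

φ for i: defs {b0,b2,b3,b4,b6,b8}
  DF⁺ = {b6,b7}

Answer: ["b6", "b7"]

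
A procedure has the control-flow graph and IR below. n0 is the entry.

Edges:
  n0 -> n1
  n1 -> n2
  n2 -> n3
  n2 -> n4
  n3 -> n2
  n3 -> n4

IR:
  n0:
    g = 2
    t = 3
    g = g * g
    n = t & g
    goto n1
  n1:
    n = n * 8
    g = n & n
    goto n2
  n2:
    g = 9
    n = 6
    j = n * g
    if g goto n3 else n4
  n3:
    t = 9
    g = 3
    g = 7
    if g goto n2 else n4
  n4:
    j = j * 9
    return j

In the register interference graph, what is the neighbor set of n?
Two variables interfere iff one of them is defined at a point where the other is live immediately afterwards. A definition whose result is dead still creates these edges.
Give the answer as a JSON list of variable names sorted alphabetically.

def/use:
  n0 def {g,n,t} use ∅
  n1 def {g,n} use {n}
  n2 def {g,j,n} use ∅
  n3 def {g,t} use ∅
  n4 def {j} use {j}

Liveness:
  live n0: ∅→{n}
  live n1: {n}→∅
  live n2: ∅→{j}
  live n3: {j}→{j}
  live n4: {j}→∅

Interference:
  g: {j,n,t}
  j: {g,t}
  n: {g}
  t: {g,j}

N(n) = ["g"]

Answer: ["g"]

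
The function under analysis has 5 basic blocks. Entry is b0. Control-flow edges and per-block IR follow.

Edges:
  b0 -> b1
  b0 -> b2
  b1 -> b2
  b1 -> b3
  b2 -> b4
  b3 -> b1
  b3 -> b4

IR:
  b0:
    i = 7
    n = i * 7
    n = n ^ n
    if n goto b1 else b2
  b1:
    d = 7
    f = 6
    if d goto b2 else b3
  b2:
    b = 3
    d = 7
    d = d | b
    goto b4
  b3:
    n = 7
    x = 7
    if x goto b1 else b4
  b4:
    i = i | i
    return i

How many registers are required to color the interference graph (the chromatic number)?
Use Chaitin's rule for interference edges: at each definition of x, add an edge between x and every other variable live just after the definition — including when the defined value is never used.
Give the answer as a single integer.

Answer: 3

Analysis:
Block summaries:
  b0: {i,n} / ∅
  b1: {d,f} / ∅
  b2: {b,d} / ∅
  b3: {n,x} / ∅
  b4: {i} / {i}

Liveness:
  b0: in=∅ out={i}
  b1: in={i} out={i}
  b2: in={i} out={i}
  b3: in={i} out={i}
  b4: in={i} out=∅

Interfere edges:
  b — {d,i}
  d — {b,f,i}
  f — {d,i}
  i — {b,d,f,n,x}
  n — {i}
  x — {i}

Colouring:
  lower bound: {b,d,i} mutually conflict ⇒ χ ≥ 3
  assign b→R2 d→R1 f→R2 i→R0 n→R1 x→R1 — no edge inside a register ⇒ χ ≤ 3
  χ = 3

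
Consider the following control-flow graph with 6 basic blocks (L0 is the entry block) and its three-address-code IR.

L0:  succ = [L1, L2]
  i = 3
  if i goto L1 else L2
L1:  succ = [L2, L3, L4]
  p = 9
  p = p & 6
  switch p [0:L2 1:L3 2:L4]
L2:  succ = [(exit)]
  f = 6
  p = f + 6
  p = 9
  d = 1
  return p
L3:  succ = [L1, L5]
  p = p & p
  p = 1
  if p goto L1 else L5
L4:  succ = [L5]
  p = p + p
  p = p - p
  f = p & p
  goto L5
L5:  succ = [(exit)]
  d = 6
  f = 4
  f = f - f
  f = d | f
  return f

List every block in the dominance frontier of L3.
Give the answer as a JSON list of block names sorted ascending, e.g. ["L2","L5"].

Answer: ["L1", "L5"]

Working:
idom tree: L1←L0 L2←L0 L3←L1 L4←L1 L5←L1
Dom∩ at merges:
  L1: preds {L0,L3}: {L0} ∩ {L0,L1,L3} = {L0}; idom=L0
  L2: preds {L0,L1}: {L0} ∩ {L0,L1} = {L0}; idom=L0
  L5: preds {L3,L4}: {L0,L1,L3} ∩ {L0,L1,L4} = {L0,L1}; idom=L1

DF walk-up:
  join L1 pred L0: · stop@L0
  join L1 pred L3: L3→L1 stop@L0
  join L2 pred L0: · stop@L0
  join L2 pred L1: L1 stop@L0
  join L5 pred L3: L3 stop@L1
  join L5 pred L4: L4 stop@L1
  L0 → ∅
  L1 → {L1,L2}
  L2 → ∅
  L3 → {L1,L5}
  L4 → {L5}
  L5 → ∅

DF(L3) = ["L1", "L5"]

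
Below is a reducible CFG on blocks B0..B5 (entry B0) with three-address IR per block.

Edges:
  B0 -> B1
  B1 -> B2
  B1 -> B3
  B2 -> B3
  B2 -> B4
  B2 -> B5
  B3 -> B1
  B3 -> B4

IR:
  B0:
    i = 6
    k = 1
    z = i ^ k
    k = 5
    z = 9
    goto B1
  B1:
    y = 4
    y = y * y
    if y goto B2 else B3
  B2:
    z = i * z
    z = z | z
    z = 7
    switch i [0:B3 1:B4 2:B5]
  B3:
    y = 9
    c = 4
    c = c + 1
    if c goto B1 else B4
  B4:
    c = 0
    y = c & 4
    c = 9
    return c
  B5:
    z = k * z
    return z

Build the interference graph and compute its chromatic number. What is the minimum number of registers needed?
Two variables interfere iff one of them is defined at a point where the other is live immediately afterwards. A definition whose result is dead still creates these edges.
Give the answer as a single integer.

Per-block:
  B0: {i,k,z} / ∅
  B1: {y} / ∅
  B2: {z} / {i,z}
  B3: {c,y} / ∅
  B4: {c,y} / ∅
  B5: {z} / {k,z}

Backward fixpoint:
  B0 li=∅ lo={i,k,z}
  B1 li={i,k,z} lo={i,k,z}
  B2 li={i,k,z} lo={i,k,z}
  B3 li={i,k,z} lo={i,k,z}
  B4 li=∅ lo=∅
  B5 li={k,z} lo=∅

Conflict graph:
  c — {i,k,z}
  i — {c,k,y,z}
  k — {c,i,y,z}
  y — {i,k,z}
  z — {c,i,k,y}

Colouring:
  lower bound: {c,i,k,z} mutually conflict ⇒ χ ≥ 4
  4-colouring: c0={i}  c1={k}  c2={z}  c3={c,y}
  χ = 4

Answer: 4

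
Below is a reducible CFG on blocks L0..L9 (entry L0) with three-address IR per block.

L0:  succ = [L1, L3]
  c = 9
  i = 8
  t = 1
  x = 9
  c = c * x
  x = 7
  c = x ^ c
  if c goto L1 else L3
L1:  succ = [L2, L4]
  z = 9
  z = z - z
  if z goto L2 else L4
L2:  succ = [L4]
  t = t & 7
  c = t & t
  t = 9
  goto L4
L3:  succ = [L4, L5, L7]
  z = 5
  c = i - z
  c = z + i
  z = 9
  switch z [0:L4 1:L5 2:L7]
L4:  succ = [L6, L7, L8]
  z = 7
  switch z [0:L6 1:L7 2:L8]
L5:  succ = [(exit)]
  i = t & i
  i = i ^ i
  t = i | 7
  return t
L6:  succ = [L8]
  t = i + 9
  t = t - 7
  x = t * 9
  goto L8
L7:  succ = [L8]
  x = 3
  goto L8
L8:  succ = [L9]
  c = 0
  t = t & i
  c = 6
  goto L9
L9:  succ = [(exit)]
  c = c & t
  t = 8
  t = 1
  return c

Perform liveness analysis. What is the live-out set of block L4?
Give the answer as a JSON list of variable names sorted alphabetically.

Answer: ["i", "t"]

Working:
def/use:
  L0: def={c,i,t,x} ue=∅
  L1: def={z} ue=∅
  L2: def={c,t} ue={t}
  L3: def={c,z} ue={i}
  L4: def={z} ue=∅
  L5: def={i,t} ue={i,t}
  L6: def={t,x} ue={i}
  L7: def={x} ue=∅
  L8: def={c,t} ue={i,t}
  L9: def={c,t} ue={c,t}

Liveness:
  live L0: ∅→{i,t}
  live L1: {i,t}→{i,t}
  live L2: {i,t}→{i,t}
  live L3: {i,t}→{i,t}
  live L4: {i,t}→{i,t}
  live L5: {i,t}→∅
  live L6: {i}→{i,t}
  live L7: {i,t}→{i,t}
  live L8: {i,t}→{c,t}
  live L9: {c,t}→∅

live-out(L4) = ["i", "t"]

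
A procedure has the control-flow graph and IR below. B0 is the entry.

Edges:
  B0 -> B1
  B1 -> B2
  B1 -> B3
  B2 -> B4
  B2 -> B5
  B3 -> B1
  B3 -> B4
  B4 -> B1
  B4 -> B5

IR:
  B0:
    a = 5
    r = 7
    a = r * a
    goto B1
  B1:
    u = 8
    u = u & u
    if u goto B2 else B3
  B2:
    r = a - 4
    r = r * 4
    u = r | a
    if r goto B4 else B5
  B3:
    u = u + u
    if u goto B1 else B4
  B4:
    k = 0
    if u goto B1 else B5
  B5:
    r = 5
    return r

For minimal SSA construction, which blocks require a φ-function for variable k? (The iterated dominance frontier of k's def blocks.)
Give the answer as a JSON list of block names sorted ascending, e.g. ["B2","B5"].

Answer: ["B1", "B5"]

Analysis:
idom tree: B1←B0 B2←B1 B3←B1 B4←B1 B5←B1
Dom∩ at merges:
  B1: preds {B0,B3,B4}: {B0} ∩ {B0,B1,B3} ∩ {B0,B1,B4} = {B0}; idom=B0
  B4: preds {B2,B3}: {B0,B1,B2} ∩ {B0,B1,B3} = {B0,B1}; idom=B1
  B5: preds {B2,B4}: {B0,B1,B2} ∩ {B0,B1,B4} = {B0,B1}; idom=B1

DF walk-up:
  join B1 pred B0: · stop@B0
  join B1 pred B3: B3→B1 stop@B0
  join B1 pred B4: B4→B1 stop@B0
  join B4 pred B2: B2 stop@B1
  join B4 pred B3: B3 stop@B1
  join B5 pred B2: B2 stop@B1
  join B5 pred B4: B4 stop@B1
  B0 → ∅
  B1 → {B1}
  B2 → {B4,B5}
  B3 → {B1,B4}
  B4 → {B1,B5}
  B5 → ∅

φ for k: defs {B4}
  DF⁺ = {B1,B5}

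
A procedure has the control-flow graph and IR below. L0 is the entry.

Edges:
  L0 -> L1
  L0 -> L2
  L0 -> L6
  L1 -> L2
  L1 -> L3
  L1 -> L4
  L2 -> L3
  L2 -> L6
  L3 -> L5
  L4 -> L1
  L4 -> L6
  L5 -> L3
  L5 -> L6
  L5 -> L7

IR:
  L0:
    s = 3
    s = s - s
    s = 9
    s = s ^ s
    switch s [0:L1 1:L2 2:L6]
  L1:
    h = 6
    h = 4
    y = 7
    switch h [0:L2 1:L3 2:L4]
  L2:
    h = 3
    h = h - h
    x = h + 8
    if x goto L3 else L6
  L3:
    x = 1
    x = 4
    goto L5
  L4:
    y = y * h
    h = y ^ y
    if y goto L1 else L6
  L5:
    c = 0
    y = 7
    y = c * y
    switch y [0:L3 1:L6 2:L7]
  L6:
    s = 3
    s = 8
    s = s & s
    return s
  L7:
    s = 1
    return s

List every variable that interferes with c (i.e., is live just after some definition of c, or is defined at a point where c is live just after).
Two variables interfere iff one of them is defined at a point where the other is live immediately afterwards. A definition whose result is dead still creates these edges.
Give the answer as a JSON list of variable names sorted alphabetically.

Answer: ["y"]

Derivation:
Block summaries:
  L0 def {s} use ∅
  L1 def {h,y} use ∅
  L2 def {h,x} use ∅
  L3 def {x} use ∅
  L4 def {h,y} use {h,y}
  L5 def {c,y} use ∅
  L6 def {s} use ∅
  L7 def {s} use ∅

Live sets:
  live L0: ∅→∅
  live L1: ∅→{h,y}
  live L2: ∅→∅
  live L3: ∅→∅
  live L4: {h,y}→∅
  live L5: ∅→∅
  live L6: ∅→∅
  live L7: ∅→∅

Interference:
  c↔{y}
  h↔{y}
  s↔∅
  x↔∅
  y↔{c,h}

N(c) = ["y"]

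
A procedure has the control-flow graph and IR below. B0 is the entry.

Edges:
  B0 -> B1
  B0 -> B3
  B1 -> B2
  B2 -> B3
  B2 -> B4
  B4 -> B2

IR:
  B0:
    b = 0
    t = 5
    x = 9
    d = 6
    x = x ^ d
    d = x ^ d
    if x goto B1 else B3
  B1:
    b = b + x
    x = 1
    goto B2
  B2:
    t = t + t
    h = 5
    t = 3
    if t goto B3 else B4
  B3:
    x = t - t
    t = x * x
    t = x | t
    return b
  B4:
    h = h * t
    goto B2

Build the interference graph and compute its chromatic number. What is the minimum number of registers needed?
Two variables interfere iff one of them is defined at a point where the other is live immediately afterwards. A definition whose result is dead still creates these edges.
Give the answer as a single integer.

Answer: 4

Analysis:
Block summaries:
  B0: def={b,d,t,x} ue=∅
  B1: def={b,x} ue={b,x}
  B2: def={h,t} ue={t}
  B3: def={t,x} ue={b,t}
  B4: def={h} ue={h,t}

Live sets:
  B0: in=∅ out={b,t,x}
  B1: in={b,t,x} out={b,t}
  B2: in={b,t} out={b,h,t}
  B3: in={b,t} out=∅
  B4: in={b,h,t} out={b,t}

Interfere edges:
  b↔{d,h,t,x}
  d↔{b,t,x}
  h↔{b,t}
  t↔{b,d,h,x}
  x↔{b,d,t}

Registers:
  lower bound: {b,d,t,x} mutually conflict ⇒ χ ≥ 4
  assign b→R0 d→R2 h→R2 t→R1 x→R3 — no edge inside a register ⇒ χ ≤ 4
  χ = 4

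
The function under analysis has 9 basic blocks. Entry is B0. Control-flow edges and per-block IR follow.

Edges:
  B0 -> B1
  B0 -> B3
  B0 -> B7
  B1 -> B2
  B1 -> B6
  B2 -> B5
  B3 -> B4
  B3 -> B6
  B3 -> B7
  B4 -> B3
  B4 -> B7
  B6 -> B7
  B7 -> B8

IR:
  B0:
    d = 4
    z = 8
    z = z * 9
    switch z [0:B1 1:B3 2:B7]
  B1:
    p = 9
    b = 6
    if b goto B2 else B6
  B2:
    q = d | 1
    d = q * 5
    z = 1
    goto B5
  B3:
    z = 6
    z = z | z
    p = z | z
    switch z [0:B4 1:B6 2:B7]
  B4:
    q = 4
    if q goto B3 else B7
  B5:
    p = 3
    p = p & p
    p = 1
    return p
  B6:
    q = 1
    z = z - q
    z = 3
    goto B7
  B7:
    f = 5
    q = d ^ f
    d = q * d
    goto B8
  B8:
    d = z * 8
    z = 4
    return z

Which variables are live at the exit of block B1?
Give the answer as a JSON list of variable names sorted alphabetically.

Answer: ["d", "z"]

Working:
Per-block:
  B0: {d,z} / ∅
  B1: {b,p} / ∅
  B2: {d,q,z} / {d}
  B3: {p,z} / ∅
  B4: {q} / ∅
  B5: {p} / ∅
  B6: {q,z} / {z}
  B7: {d,f,q} / {d}
  B8: {d,z} / {z}

Live sets:
  B0: in=∅ out={d,z}
  B1: in={d,z} out={d,z}
  B2: in={d} out=∅
  B3: in={d} out={d,z}
  B4: in={d,z} out={d,z}
  B5: in=∅ out=∅
  B6: in={d,z} out={d,z}
  B7: in={d,z} out={z}
  B8: in={z} out=∅

live-out(B1) = ["d", "z"]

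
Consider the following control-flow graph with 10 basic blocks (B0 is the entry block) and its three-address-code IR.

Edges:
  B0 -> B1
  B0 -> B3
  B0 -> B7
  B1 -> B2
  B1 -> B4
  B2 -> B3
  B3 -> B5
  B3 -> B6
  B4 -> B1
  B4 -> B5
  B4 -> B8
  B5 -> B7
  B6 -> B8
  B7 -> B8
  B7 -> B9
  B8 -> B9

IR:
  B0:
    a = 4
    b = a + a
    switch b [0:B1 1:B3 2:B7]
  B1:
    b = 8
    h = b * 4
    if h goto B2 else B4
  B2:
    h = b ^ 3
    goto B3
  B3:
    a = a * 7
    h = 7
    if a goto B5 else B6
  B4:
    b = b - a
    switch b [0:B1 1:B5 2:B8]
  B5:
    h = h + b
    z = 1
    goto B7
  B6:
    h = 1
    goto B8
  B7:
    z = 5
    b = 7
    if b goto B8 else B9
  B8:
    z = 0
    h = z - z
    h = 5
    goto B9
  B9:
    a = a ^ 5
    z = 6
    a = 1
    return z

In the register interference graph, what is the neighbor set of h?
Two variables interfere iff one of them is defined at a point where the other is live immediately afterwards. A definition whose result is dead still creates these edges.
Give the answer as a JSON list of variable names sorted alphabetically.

Per-block:
  B0: def={a,b} ue=∅
  B1: def={b,h} ue=∅
  B2: def={h} ue={b}
  B3: def={a,h} ue={a}
  B4: def={b} ue={a,b}
  B5: def={h,z} ue={b,h}
  B6: def={h} ue=∅
  B7: def={b,z} ue=∅
  B8: def={h,z} ue=∅
  B9: def={a,z} ue={a}

Backward fixpoint:
  B0: in=∅ out={a,b}
  B1: in={a} out={a,b,h}
  B2: in={a,b} out={a,b}
  B3: in={a,b} out={a,b,h}
  B4: in={a,b,h} out={a,b,h}
  B5: in={a,b,h} out={a}
  B6: in={a} out={a}
  B7: in={a} out={a}
  B8: in={a} out={a}
  B9: in={a} out=∅

Conflict graph:
  a — {b,h,z}
  b — {a,h}
  h — {a,b}
  z — {a}

N(h) = ["a", "b"]

Answer: ["a", "b"]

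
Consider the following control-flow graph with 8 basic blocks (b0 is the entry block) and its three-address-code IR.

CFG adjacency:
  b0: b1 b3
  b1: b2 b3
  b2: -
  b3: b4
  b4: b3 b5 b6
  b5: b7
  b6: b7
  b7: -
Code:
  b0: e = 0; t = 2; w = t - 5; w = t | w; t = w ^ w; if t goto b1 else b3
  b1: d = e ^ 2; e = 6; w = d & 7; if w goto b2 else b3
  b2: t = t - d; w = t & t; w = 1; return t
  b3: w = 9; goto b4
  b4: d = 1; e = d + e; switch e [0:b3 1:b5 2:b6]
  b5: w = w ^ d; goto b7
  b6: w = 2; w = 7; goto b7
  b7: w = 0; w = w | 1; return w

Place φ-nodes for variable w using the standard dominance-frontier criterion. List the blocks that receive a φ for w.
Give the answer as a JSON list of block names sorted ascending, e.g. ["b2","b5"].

idom tree: b1←b0 b2←b1 b3←b0 b4←b3 b5←b4 b6←b4 b7←b4
Dom∩ at merges:
  b3: preds {b0,b1,b4}: {b0} ∩ {b0,b1} ∩ {b0,b3,b4} = {b0}; idom=b0
  b7: preds {b5,b6}: {b0,b3,b4,b5} ∩ {b0,b3,b4,b6} = {b0,b3,b4}; idom=b4

DF derivation:
  join b3 pred b0: · stop@b0
  join b3 pred b1: b1 stop@b0
  join b3 pred b4: b4→b3 stop@b0
  join b7 pred b5: b5 stop@b4
  join b7 pred b6: b6 stop@b4
  b0 → ∅
  b1 → {b3}
  b2 → ∅
  b3 → {b3}
  b4 → {b3}
  b5 → {b7}
  b6 → {b7}
  b7 → ∅

φ for w: defs {b0,b1,b2,b3,b5,b6,b7}
  DF⁺ = {b3,b7}

Answer: ["b3", "b7"]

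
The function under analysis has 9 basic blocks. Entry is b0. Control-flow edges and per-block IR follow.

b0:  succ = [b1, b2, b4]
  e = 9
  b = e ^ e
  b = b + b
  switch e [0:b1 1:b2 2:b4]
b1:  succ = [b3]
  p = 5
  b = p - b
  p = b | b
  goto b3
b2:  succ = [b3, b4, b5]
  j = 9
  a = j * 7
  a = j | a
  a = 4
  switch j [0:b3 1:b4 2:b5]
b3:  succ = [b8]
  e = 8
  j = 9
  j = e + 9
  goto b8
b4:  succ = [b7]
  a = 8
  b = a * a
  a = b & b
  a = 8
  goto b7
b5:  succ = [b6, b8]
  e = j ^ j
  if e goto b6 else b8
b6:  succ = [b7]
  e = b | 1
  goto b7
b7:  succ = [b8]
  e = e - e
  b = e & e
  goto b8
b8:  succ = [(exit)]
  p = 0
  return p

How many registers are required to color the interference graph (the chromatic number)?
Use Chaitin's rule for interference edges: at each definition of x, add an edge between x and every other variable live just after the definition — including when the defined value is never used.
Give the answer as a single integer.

Answer: 4

Derivation:
Block summaries:
  b0: {b,e} / ∅
  b1: {b,p} / {b}
  b2: {a,j} / ∅
  b3: {e,j} / ∅
  b4: {a,b} / ∅
  b5: {e} / {j}
  b6: {e} / {b}
  b7: {b,e} / {e}
  b8: {p} / ∅

Backward fixpoint:
  live b0: ∅→{b,e}
  live b1: {b}→∅
  live b2: {b,e}→{b,e,j}
  live b3: ∅→∅
  live b4: {e}→{e}
  live b5: {b,j}→{b}
  live b6: {b}→{e}
  live b7: {e}→∅
  live b8: ∅→∅

Conflict graph:
  a — {b,e,j}
  b — {a,e,j,p}
  e — {a,b,j}
  j — {a,b,e}
  p — {b}

Registers:
  lower bound: {a,b,e,j} mutually conflict ⇒ χ ≥ 4
  4-colouring: r0={b}  r1={a,p}  r2={e}  r3={j}
  χ = 4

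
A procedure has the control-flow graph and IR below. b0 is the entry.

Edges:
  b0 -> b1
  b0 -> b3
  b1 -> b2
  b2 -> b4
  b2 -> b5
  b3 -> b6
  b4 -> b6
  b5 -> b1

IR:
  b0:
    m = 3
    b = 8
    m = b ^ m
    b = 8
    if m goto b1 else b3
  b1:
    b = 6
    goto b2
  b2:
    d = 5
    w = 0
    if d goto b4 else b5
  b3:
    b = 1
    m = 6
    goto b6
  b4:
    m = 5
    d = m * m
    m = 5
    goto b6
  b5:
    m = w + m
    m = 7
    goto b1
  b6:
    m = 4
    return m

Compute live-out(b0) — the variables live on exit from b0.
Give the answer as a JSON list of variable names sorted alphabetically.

Answer: ["m"]

Analysis:
def/use:
  b0 def {b,m} use ∅
  b1 def {b} use ∅
  b2 def {d,w} use ∅
  b3 def {b,m} use ∅
  b4 def {d,m} use ∅
  b5 def {m} use {m,w}
  b6 def {m} use ∅

Backward fixpoint:
  b0 li=∅ lo={m}
  b1 li={m} lo={m}
  b2 li={m} lo={m,w}
  b3 li=∅ lo=∅
  b4 li=∅ lo=∅
  b5 li={m,w} lo={m}
  b6 li=∅ lo=∅

live-out(b0) = ["m"]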